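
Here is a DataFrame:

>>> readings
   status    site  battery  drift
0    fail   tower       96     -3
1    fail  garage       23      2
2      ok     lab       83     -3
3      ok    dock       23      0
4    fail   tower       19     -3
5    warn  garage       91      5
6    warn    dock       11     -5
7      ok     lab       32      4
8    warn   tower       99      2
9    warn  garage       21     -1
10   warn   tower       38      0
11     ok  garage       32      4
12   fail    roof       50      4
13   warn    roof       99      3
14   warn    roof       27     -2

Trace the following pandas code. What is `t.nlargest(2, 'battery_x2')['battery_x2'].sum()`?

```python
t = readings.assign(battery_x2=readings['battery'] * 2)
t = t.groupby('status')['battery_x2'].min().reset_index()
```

add column battery_x2 = readings['battery'] * 2:
   status    site  battery  drift  battery_x2
0    fail   tower       96     -3         192
1    fail  garage       23      2          46
2      ok     lab       83     -3         166
3      ok    dock       23      0          46
4    fail   tower       19     -3          38
5    warn  garage       91      5         182
6    warn    dock       11     -5          22
7      ok     lab       32      4          64
8    warn   tower       99      2         198
9    warn  garage       21     -1          42
10   warn   tower       38      0          76
11     ok  garage       32      4          64
12   fail    roof       50      4         100
13   warn    roof       99      3         198
14   warn    roof       27     -2          54
group by status, min of battery_x2:
status
fail    38
ok      46
warn    22
Name: battery_x2, dtype: int64
reset_index():
  status  battery_x2
0   fail          38
1     ok          46
2   warn          22
take 2 rows with largest battery_x2:
  status  battery_x2
1     ok          46
0   fail          38

84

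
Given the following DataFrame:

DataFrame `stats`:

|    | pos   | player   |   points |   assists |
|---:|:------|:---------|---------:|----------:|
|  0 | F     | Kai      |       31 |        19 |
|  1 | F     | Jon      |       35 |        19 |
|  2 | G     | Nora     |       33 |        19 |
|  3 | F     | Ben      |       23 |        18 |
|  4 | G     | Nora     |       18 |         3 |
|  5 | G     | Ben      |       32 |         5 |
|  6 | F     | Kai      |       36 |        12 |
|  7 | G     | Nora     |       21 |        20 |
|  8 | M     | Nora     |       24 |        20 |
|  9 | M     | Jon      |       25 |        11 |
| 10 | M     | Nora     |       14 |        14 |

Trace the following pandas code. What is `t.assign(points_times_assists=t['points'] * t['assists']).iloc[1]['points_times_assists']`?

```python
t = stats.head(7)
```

665

take first 7 rows:
  pos player  points  assists
0   F    Kai      31       19
1   F    Jon      35       19
2   G   Nora      33       19
3   F    Ben      23       18
4   G   Nora      18        3
5   G    Ben      32        5
6   F    Kai      36       12
add column points_times_assists = t['points'] * t['assists']:
  pos player  points  assists  points_times_assists
0   F    Kai      31       19                   589
1   F    Jon      35       19                   665
2   G   Nora      33       19                   627
3   F    Ben      23       18                   414
4   G   Nora      18        3                    54
5   G    Ben      32        5                   160
6   F    Kai      36       12                   432
So iloc[1]['points_times_assists'] = 665.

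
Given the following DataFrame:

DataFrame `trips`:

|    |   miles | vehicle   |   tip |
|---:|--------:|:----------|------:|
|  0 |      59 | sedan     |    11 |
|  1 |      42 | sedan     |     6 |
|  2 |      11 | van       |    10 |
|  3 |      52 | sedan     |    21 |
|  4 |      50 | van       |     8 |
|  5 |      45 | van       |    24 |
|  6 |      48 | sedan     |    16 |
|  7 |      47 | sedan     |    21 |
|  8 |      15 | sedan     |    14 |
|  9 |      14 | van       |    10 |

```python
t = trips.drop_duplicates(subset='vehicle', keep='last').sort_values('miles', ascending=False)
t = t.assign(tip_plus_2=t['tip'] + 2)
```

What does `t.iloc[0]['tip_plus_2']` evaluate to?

16

drop duplicate vehicle (keep=last):
   miles vehicle  tip
8     15   sedan   14
9     14     van   10
sort by miles descending:
   miles vehicle  tip
8     15   sedan   14
9     14     van   10
add column tip_plus_2 = t['tip'] + 2:
   miles vehicle  tip  tip_plus_2
8     15   sedan   14          16
9     14     van   10          12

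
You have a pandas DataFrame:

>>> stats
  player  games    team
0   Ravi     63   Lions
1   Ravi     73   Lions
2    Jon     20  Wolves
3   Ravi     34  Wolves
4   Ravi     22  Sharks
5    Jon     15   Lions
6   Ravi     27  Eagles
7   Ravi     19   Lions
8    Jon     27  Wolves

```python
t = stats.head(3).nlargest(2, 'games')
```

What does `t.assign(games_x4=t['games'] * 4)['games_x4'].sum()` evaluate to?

544

take first 3 rows:
  player  games    team
0   Ravi     63   Lions
1   Ravi     73   Lions
2    Jon     20  Wolves
take 2 rows with largest games:
  player  games   team
1   Ravi     73  Lions
0   Ravi     63  Lions
add column games_x4 = t['games'] * 4:
  player  games   team  games_x4
1   Ravi     73  Lions       292
0   Ravi     63  Lions       252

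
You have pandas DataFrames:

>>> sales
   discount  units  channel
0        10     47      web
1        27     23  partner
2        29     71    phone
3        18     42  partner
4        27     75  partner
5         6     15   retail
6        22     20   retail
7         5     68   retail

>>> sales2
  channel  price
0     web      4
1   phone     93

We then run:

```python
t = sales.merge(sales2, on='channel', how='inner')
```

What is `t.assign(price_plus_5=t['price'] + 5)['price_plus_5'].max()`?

98

merge on 'channel' (how='inner') → 2 rows:
   discount  units channel  price
0        10     47     web      4
1        29     71   phone     93
add column price_plus_5 = t['price'] + 5:
   discount  units channel  price  price_plus_5
0        10     47     web      4             9
1        29     71   phone     93            98
Reading off the max of column 'price_plus_5', we get 98.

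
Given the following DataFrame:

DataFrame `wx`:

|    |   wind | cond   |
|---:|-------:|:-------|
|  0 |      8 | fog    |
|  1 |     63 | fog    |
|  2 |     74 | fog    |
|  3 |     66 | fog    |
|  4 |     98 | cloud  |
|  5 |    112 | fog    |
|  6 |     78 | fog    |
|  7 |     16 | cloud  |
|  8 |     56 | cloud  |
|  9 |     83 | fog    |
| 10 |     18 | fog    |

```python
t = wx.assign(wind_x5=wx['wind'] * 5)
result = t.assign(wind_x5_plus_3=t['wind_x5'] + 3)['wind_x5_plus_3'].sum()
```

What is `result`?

add column wind_x5 = wx['wind'] * 5:
    wind   cond  wind_x5
0      8    fog       40
1     63    fog      315
2     74    fog      370
3     66    fog      330
4     98  cloud      490
5    112    fog      560
6     78    fog      390
7     16  cloud       80
8     56  cloud      280
9     83    fog      415
10    18    fog       90
add column wind_x5_plus_3 = t['wind_x5'] + 3:
    wind   cond  wind_x5  wind_x5_plus_3
0      8    fog       40              43
1     63    fog      315             318
2     74    fog      370             373
3     66    fog      330             333
4     98  cloud      490             493
5    112    fog      560             563
6     78    fog      390             393
7     16  cloud       80              83
8     56  cloud      280             283
9     83    fog      415             418
10    18    fog       90              93
sum of column 'wind_x5_plus_3' → 3393

3393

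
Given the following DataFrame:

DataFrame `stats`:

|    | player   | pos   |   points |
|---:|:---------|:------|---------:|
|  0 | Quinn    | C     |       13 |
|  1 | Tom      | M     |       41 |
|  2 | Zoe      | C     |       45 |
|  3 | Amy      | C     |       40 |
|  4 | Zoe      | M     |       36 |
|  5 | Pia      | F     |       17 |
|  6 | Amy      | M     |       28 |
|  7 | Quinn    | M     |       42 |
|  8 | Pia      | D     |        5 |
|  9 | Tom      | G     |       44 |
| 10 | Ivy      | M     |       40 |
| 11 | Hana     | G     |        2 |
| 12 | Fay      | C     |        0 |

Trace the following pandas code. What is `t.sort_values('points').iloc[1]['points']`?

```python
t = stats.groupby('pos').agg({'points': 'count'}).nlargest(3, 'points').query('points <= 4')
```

group by pos, count of points:
     points
pos        
C         4
D         1
F         1
G         2
M         5
take 3 rows with largest points:
     points
pos        
M         5
C         4
G         2
filter rows where points <= 4:
     points
pos        
C         4
G         2
sort by points:
     points
pos        
G         2
C         4
Hence 4.

4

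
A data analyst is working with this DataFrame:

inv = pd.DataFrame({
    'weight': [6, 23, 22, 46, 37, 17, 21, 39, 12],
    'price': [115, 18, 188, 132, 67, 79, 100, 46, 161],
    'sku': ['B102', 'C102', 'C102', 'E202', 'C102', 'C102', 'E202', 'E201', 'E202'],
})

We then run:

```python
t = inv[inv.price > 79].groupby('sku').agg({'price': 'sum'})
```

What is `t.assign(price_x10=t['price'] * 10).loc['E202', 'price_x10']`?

filter rows where price > 79:
   weight  price   sku
0       6    115  B102
2      22    188  C102
3      46    132  E202
6      21    100  E202
8      12    161  E202
group by sku, sum of price:
      price
sku        
B102    115
C102    188
E202    393
add column price_x10 = t['price'] * 10:
      price  price_x10
sku                   
B102    115       1150
C102    188       1880
E202    393       3930
Taking the value at row 'E202', column 'price_x10' gives 3930.

3930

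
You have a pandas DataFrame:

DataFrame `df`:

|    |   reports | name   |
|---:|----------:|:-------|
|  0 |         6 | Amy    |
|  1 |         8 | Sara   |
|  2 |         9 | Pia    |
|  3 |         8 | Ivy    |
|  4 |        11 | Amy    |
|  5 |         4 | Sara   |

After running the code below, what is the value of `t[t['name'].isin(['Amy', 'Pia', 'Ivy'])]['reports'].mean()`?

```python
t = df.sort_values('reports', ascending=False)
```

8.5

sort by reports descending:
   reports  name
4       11   Amy
2        9   Pia
1        8  Sara
3        8   Ivy
0        6   Amy
5        4  Sara
filter rows where name in ['Amy', 'Pia', 'Ivy']:
   reports name
4       11  Amy
2        9  Pia
3        8  Ivy
0        6  Amy
Taking the mean of column 'reports' gives 8.5.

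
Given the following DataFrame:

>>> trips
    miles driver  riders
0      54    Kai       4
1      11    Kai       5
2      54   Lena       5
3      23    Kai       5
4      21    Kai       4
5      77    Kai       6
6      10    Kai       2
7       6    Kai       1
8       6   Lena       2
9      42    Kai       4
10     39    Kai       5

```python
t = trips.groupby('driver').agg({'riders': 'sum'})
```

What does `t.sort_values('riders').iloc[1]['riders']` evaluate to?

36

group by driver, sum of riders:
        riders
driver        
Kai         36
Lena         7
sort by riders:
        riders
driver        
Lena         7
Kai         36
Taking the value at position 1, column 'riders' gives 36.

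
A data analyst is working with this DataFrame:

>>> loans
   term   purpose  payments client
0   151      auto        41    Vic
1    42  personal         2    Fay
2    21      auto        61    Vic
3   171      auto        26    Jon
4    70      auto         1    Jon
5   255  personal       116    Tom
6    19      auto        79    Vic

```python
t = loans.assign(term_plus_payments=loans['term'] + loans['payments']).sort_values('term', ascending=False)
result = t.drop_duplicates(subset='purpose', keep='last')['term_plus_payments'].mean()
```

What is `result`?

add column term_plus_payments = loans['term'] + loans['payments']:
   term   purpose  payments client  term_plus_payments
0   151      auto        41    Vic                 192
1    42  personal         2    Fay                  44
2    21      auto        61    Vic                  82
3   171      auto        26    Jon                 197
4    70      auto         1    Jon                  71
5   255  personal       116    Tom                 371
6    19      auto        79    Vic                  98
sort by term descending:
   term   purpose  payments client  term_plus_payments
5   255  personal       116    Tom                 371
3   171      auto        26    Jon                 197
0   151      auto        41    Vic                 192
4    70      auto         1    Jon                  71
1    42  personal         2    Fay                  44
2    21      auto        61    Vic                  82
6    19      auto        79    Vic                  98
drop duplicate purpose (keep=last):
   term   purpose  payments client  term_plus_payments
1    42  personal         2    Fay                  44
6    19      auto        79    Vic                  98

71.0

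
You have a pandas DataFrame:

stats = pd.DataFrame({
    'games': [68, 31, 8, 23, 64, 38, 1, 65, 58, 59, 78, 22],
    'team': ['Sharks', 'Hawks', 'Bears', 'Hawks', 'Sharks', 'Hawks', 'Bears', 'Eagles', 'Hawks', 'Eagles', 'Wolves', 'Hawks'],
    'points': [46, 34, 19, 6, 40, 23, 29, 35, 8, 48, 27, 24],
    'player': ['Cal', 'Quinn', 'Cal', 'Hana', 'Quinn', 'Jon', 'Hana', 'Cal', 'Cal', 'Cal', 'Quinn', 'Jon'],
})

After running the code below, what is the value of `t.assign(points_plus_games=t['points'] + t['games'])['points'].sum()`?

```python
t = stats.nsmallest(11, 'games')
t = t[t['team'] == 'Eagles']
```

take 11 rows with smallest games:
    games    team  points player
6       1   Bears      29   Hana
2       8   Bears      19    Cal
11     22   Hawks      24    Jon
3      23   Hawks       6   Hana
1      31   Hawks      34  Quinn
5      38   Hawks      23    Jon
8      58   Hawks       8    Cal
9      59  Eagles      48    Cal
4      64  Sharks      40  Quinn
7      65  Eagles      35    Cal
0      68  Sharks      46    Cal
filter rows where team == 'Eagles':
   games    team  points player
9     59  Eagles      48    Cal
7     65  Eagles      35    Cal
add column points_plus_games = t['points'] + t['games']:
   games    team  points player  points_plus_games
9     59  Eagles      48    Cal                107
7     65  Eagles      35    Cal                100

83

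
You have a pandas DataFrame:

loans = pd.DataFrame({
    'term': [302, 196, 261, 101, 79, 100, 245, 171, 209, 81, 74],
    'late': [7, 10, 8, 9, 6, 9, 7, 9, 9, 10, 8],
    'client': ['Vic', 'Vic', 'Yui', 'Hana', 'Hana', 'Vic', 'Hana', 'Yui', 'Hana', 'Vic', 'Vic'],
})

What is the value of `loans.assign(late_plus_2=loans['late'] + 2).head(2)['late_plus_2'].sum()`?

add column late_plus_2 = loans['late'] + 2:
    term  late client  late_plus_2
0    302     7    Vic            9
1    196    10    Vic           12
2    261     8    Yui           10
3    101     9   Hana           11
4     79     6   Hana            8
5    100     9    Vic           11
6    245     7   Hana            9
7    171     9    Yui           11
8    209     9   Hana           11
9     81    10    Vic           12
10    74     8    Vic           10
take first 2 rows:
   term  late client  late_plus_2
0   302     7    Vic            9
1   196    10    Vic           12
The sum of column 'late_plus_2' is 21.

21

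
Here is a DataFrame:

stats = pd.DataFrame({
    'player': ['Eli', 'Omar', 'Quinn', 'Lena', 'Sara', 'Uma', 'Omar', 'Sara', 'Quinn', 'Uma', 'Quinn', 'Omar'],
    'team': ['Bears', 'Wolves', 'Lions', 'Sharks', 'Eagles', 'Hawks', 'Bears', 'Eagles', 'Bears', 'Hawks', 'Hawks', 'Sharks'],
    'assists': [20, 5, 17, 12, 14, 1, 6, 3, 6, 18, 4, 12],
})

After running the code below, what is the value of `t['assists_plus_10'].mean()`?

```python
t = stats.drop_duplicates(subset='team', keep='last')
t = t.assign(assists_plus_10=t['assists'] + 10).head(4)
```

drop duplicate team (keep=last):
   player    team  assists
1    Omar  Wolves        5
2   Quinn   Lions       17
7    Sara  Eagles        3
8   Quinn   Bears        6
10  Quinn   Hawks        4
11   Omar  Sharks       12
add column assists_plus_10 = t['assists'] + 10:
   player    team  assists  assists_plus_10
1    Omar  Wolves        5               15
2   Quinn   Lions       17               27
7    Sara  Eagles        3               13
8   Quinn   Bears        6               16
10  Quinn   Hawks        4               14
11   Omar  Sharks       12               22
take first 4 rows:
  player    team  assists  assists_plus_10
1   Omar  Wolves        5               15
2  Quinn   Lions       17               27
7   Sara  Eagles        3               13
8  Quinn   Bears        6               16
So mean() = 17.75.

17.75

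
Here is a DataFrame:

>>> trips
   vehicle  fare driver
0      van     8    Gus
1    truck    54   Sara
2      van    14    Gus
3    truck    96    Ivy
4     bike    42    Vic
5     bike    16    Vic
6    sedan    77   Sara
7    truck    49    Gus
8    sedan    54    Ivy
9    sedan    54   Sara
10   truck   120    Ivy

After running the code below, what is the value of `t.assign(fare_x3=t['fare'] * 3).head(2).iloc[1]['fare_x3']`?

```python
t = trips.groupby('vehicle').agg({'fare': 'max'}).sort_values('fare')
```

126

group by vehicle, max of fare:
         fare
vehicle      
bike       42
sedan      77
truck     120
van        14
sort by fare:
         fare
vehicle      
van        14
bike       42
sedan      77
truck     120
add column fare_x3 = t['fare'] * 3:
         fare  fare_x3
vehicle               
van        14       42
bike       42      126
sedan      77      231
truck     120      360
take first 2 rows:
         fare  fare_x3
vehicle               
van        14       42
bike       42      126
Taking the value at position 1, column 'fare_x3' gives 126.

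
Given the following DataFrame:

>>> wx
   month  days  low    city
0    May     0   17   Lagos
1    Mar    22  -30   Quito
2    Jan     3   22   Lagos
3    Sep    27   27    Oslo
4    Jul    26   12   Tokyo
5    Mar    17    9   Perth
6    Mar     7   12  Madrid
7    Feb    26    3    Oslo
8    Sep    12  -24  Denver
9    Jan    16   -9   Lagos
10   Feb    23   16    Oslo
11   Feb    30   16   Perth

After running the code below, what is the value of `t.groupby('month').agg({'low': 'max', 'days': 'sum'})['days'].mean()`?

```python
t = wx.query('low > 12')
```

filter rows where low > 12:
   month  days  low   city
0    May     0   17  Lagos
2    Jan     3   22  Lagos
3    Sep    27   27   Oslo
10   Feb    23   16   Oslo
11   Feb    30   16  Perth
group by month: max(low), sum(days):
       low  days
month           
Feb     16    53
Jan     22     3
May     17     0
Sep     27    27

20.75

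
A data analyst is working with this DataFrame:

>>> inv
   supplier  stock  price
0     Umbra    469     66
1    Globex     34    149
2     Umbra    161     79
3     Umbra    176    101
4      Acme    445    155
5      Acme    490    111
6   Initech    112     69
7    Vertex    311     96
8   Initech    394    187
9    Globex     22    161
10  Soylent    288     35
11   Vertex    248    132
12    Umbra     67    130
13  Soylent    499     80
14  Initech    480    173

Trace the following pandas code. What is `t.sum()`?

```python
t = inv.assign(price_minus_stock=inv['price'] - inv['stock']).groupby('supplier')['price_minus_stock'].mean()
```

-1018.91666667

add column price_minus_stock = inv['price'] - inv['stock']:
   supplier  stock  price  price_minus_stock
0     Umbra    469     66               -403
1    Globex     34    149                115
2     Umbra    161     79                -82
3     Umbra    176    101                -75
4      Acme    445    155               -290
5      Acme    490    111               -379
6   Initech    112     69                -43
7    Vertex    311     96               -215
8   Initech    394    187               -207
9    Globex     22    161                139
10  Soylent    288     35               -253
11   Vertex    248    132               -116
12    Umbra     67    130                 63
13  Soylent    499     80               -419
14  Initech    480    173               -307
group by supplier, mean of price_minus_stock:
supplier
Acme      -334.500000
Globex     127.000000
Initech   -185.666667
Soylent   -336.000000
Umbra     -124.250000
Vertex    -165.500000
Name: price_minus_stock, dtype: float64
The sum of the resulting series is -1018.91666667.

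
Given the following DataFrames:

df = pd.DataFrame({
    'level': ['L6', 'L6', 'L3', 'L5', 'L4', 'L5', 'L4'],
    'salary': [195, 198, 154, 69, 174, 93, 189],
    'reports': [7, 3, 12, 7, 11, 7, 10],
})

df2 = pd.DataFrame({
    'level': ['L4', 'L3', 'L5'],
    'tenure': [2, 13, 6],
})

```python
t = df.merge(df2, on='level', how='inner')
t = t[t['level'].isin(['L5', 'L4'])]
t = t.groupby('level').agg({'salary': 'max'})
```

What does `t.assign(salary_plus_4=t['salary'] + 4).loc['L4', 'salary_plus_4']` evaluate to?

193

merge on 'level' (how='inner') → 5 rows:
  level  salary  reports  tenure
0    L3     154       12      13
1    L5      69        7       6
2    L4     174       11       2
3    L5      93        7       6
4    L4     189       10       2
filter rows where level in ['L5', 'L4']:
  level  salary  reports  tenure
1    L5      69        7       6
2    L4     174       11       2
3    L5      93        7       6
4    L4     189       10       2
group by level, max of salary:
       salary
level        
L4        189
L5         93
add column salary_plus_4 = t['salary'] + 4:
       salary  salary_plus_4
level                       
L4        189            193
L5         93             97
Reading off the value at row 'L4', column 'salary_plus_4', we get 193.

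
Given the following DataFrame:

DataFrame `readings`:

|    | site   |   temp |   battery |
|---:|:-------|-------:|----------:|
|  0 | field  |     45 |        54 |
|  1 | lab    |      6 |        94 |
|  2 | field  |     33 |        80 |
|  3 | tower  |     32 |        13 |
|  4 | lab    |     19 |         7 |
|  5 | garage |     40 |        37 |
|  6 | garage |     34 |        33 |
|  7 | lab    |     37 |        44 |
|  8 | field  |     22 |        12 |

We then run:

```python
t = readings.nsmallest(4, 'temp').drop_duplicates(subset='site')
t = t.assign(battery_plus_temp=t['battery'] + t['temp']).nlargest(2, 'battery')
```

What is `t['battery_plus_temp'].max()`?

take 4 rows with smallest temp:
    site  temp  battery
1    lab     6       94
4    lab    19        7
8  field    22       12
3  tower    32       13
drop duplicate site (keep=first):
    site  temp  battery
1    lab     6       94
8  field    22       12
3  tower    32       13
add column battery_plus_temp = t['battery'] + t['temp']:
    site  temp  battery  battery_plus_temp
1    lab     6       94                100
8  field    22       12                 34
3  tower    32       13                 45
take 2 rows with largest battery:
    site  temp  battery  battery_plus_temp
1    lab     6       94                100
3  tower    32       13                 45
Reading off the max of column 'battery_plus_temp', we get 100.

100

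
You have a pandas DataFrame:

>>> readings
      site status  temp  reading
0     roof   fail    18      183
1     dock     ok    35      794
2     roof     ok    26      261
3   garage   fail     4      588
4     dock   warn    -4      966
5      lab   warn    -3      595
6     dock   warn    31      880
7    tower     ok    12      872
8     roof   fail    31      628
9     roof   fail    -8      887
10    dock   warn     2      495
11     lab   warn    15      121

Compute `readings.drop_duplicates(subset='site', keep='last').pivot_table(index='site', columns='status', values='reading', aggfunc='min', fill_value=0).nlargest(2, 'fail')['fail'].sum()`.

1475

drop duplicate site (keep=last):
      site status  temp  reading
3   garage   fail     4      588
7    tower     ok    12      872
9     roof   fail    -8      887
10    dock   warn     2      495
11     lab   warn    15      121
pivot: rows=site, cols=status, min(reading):
status  fail   ok  warn
site                   
dock       0    0   495
garage   588    0     0
lab        0    0   121
roof     887    0     0
tower      0  872     0
take 2 rows with largest fail:
status  fail  ok  warn
site                  
roof     887   0     0
garage   588   0     0
Taking the sum of column 'fail' gives 1475.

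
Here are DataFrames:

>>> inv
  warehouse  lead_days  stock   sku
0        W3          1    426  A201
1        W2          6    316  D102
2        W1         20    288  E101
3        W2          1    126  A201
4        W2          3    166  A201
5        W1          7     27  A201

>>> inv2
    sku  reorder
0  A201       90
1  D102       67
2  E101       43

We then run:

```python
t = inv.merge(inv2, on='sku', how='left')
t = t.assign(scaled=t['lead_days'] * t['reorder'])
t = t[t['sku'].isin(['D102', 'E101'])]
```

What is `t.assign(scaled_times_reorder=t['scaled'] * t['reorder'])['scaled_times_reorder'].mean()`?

merge on 'sku' (how='left') → 6 rows:
  warehouse  lead_days  stock   sku  reorder
0        W3          1    426  A201       90
1        W2          6    316  D102       67
2        W1         20    288  E101       43
3        W2          1    126  A201       90
4        W2          3    166  A201       90
5        W1          7     27  A201       90
add column scaled = t['lead_days'] * t['reorder']:
  warehouse  lead_days  stock   sku  reorder  scaled
0        W3          1    426  A201       90      90
1        W2          6    316  D102       67     402
2        W1         20    288  E101       43     860
3        W2          1    126  A201       90      90
4        W2          3    166  A201       90     270
5        W1          7     27  A201       90     630
filter rows where sku in ['D102', 'E101']:
  warehouse  lead_days  stock   sku  reorder  scaled
1        W2          6    316  D102       67     402
2        W1         20    288  E101       43     860
add column scaled_times_reorder = t['scaled'] * t['reorder']:
  warehouse  lead_days  stock   sku  reorder  scaled  scaled_times_reorder
1        W2          6    316  D102       67     402                 26934
2        W1         20    288  E101       43     860                 36980

31957.0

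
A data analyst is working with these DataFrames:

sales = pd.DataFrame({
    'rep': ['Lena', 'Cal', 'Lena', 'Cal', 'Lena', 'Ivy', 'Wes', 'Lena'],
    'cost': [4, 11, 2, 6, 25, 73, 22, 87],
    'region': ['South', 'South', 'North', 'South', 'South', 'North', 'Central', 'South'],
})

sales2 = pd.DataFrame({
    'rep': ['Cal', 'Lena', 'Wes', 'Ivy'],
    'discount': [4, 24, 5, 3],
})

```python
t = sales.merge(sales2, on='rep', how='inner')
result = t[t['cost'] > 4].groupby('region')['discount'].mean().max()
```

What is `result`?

merge on 'rep' (how='inner') → 8 rows:
    rep  cost   region  discount
0  Lena     4    South        24
1   Cal    11    South         4
2  Lena     2    North        24
3   Cal     6    South         4
4  Lena    25    South        24
5   Ivy    73    North         3
6   Wes    22  Central         5
7  Lena    87    South        24
filter rows where cost > 4:
    rep  cost   region  discount
1   Cal    11    South         4
3   Cal     6    South         4
4  Lena    25    South        24
5   Ivy    73    North         3
6   Wes    22  Central         5
7  Lena    87    South        24
group by region, mean of discount:
region
Central     5.0
North       3.0
South      14.0
Name: discount, dtype: float64
Hence 14.0.

14.0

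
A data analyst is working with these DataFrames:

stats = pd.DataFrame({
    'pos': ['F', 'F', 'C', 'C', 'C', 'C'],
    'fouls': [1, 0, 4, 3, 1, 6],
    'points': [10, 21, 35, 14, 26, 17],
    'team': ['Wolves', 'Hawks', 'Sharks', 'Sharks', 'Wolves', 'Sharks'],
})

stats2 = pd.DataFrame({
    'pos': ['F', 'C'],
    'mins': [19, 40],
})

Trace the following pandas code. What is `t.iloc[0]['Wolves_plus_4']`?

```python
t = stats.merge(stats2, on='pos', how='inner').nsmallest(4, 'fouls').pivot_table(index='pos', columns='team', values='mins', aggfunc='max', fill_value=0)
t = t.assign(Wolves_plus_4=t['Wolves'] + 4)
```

merge on 'pos' (how='inner') → 6 rows:
  pos  fouls  points    team  mins
0   F      1      10  Wolves    19
1   F      0      21   Hawks    19
2   C      4      35  Sharks    40
3   C      3      14  Sharks    40
4   C      1      26  Wolves    40
5   C      6      17  Sharks    40
take 4 rows with smallest fouls:
  pos  fouls  points    team  mins
1   F      0      21   Hawks    19
0   F      1      10  Wolves    19
4   C      1      26  Wolves    40
3   C      3      14  Sharks    40
pivot: rows=pos, cols=team, max(mins):
team  Hawks  Sharks  Wolves
pos                        
C         0      40      40
F        19       0      19
add column Wolves_plus_4 = t['Wolves'] + 4:
team  Hawks  Sharks  Wolves  Wolves_plus_4
pos                                       
C         0      40      40             44
F        19       0      19             23
Then the value at position 0, column 'Wolves_plus_4': 44

44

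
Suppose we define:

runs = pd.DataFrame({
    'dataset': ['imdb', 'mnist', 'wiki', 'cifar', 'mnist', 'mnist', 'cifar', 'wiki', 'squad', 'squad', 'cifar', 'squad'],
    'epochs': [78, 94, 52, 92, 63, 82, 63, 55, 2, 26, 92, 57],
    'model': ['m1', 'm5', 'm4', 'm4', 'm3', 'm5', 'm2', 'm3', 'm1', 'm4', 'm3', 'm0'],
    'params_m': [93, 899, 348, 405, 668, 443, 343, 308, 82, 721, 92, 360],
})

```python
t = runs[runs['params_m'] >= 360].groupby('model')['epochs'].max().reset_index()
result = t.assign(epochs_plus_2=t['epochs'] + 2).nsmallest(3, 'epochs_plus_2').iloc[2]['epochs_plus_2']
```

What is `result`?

94

filter rows where params_m >= 360:
   dataset  epochs model  params_m
1    mnist      94    m5       899
3    cifar      92    m4       405
4    mnist      63    m3       668
5    mnist      82    m5       443
9    squad      26    m4       721
11   squad      57    m0       360
group by model, max of epochs:
model
m0    57
m3    63
m4    92
m5    94
Name: epochs, dtype: int64
reset_index():
  model  epochs
0    m0      57
1    m3      63
2    m4      92
3    m5      94
add column epochs_plus_2 = t['epochs'] + 2:
  model  epochs  epochs_plus_2
0    m0      57             59
1    m3      63             65
2    m4      92             94
3    m5      94             96
take 3 rows with smallest epochs_plus_2:
  model  epochs  epochs_plus_2
0    m0      57             59
1    m3      63             65
2    m4      92             94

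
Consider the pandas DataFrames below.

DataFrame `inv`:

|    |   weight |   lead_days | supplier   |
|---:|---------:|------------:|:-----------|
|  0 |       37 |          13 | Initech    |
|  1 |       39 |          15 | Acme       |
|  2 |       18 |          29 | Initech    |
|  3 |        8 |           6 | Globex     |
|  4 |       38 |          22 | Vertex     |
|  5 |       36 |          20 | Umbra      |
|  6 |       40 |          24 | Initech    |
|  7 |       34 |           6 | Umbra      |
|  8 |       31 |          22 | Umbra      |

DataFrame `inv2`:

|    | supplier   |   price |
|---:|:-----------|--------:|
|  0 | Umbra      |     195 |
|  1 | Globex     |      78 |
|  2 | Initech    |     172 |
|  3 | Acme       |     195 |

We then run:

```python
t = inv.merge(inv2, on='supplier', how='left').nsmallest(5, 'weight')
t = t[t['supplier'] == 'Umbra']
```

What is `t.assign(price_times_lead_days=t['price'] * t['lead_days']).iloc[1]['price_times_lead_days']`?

1170.0

merge on 'supplier' (how='left') → 9 rows:
   weight  lead_days supplier  price
0      37         13  Initech  172.0
1      39         15     Acme  195.0
2      18         29  Initech  172.0
3       8          6   Globex   78.0
4      38         22   Vertex    NaN
5      36         20    Umbra  195.0
6      40         24  Initech  172.0
7      34          6    Umbra  195.0
8      31         22    Umbra  195.0
take 5 rows with smallest weight:
   weight  lead_days supplier  price
3       8          6   Globex   78.0
2      18         29  Initech  172.0
8      31         22    Umbra  195.0
7      34          6    Umbra  195.0
5      36         20    Umbra  195.0
filter rows where supplier == 'Umbra':
   weight  lead_days supplier  price
8      31         22    Umbra  195.0
7      34          6    Umbra  195.0
5      36         20    Umbra  195.0
add column price_times_lead_days = t['price'] * t['lead_days']:
   weight  lead_days supplier  price  price_times_lead_days
8      31         22    Umbra  195.0                 4290.0
7      34          6    Umbra  195.0                 1170.0
5      36         20    Umbra  195.0                 3900.0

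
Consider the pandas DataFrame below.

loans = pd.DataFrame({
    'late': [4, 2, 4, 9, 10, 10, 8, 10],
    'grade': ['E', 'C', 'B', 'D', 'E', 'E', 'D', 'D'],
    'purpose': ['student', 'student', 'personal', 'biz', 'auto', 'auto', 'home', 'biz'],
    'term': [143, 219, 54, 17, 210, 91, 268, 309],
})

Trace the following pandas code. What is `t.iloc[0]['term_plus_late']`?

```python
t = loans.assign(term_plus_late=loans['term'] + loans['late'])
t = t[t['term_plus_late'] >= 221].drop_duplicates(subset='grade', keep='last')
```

221

add column term_plus_late = loans['term'] + loans['late']:
   late grade   purpose  term  term_plus_late
0     4     E   student   143             147
1     2     C   student   219             221
2     4     B  personal    54              58
3     9     D       biz    17              26
4    10     E      auto   210             220
5    10     E      auto    91             101
6     8     D      home   268             276
7    10     D       biz   309             319
filter rows where term_plus_late >= 221:
   late grade  purpose  term  term_plus_late
1     2     C  student   219             221
6     8     D     home   268             276
7    10     D      biz   309             319
drop duplicate grade (keep=last):
   late grade  purpose  term  term_plus_late
1     2     C  student   219             221
7    10     D      biz   309             319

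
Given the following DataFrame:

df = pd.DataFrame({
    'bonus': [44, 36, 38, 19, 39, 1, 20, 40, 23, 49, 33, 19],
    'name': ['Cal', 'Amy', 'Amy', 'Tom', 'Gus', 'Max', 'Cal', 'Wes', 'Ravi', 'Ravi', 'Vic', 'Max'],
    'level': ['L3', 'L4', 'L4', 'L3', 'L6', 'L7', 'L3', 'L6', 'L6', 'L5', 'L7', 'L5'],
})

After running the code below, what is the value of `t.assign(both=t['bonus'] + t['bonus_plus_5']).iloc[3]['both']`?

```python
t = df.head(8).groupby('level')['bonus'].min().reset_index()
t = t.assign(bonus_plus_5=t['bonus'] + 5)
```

take first 8 rows:
   bonus name level
0     44  Cal    L3
1     36  Amy    L4
2     38  Amy    L4
3     19  Tom    L3
4     39  Gus    L6
5      1  Max    L7
6     20  Cal    L3
7     40  Wes    L6
group by level, min of bonus:
level
L3    19
L4    36
L6    39
L7     1
Name: bonus, dtype: int64
reset_index():
  level  bonus
0    L3     19
1    L4     36
2    L6     39
3    L7      1
add column bonus_plus_5 = t['bonus'] + 5:
  level  bonus  bonus_plus_5
0    L3     19            24
1    L4     36            41
2    L6     39            44
3    L7      1             6
add column both = t['bonus'] + t['bonus_plus_5']:
  level  bonus  bonus_plus_5  both
0    L3     19            24    43
1    L4     36            41    77
2    L6     39            44    83
3    L7      1             6     7
Then the value at position 3, column 'both': 7

7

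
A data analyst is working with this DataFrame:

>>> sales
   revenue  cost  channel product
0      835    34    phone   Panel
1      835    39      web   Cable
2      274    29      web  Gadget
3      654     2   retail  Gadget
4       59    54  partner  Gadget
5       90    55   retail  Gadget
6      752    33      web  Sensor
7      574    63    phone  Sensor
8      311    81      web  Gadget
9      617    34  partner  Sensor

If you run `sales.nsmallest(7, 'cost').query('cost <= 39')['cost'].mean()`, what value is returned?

28.5

take 7 rows with smallest cost:
   revenue  cost  channel product
3      654     2   retail  Gadget
2      274    29      web  Gadget
6      752    33      web  Sensor
0      835    34    phone   Panel
9      617    34  partner  Sensor
1      835    39      web   Cable
4       59    54  partner  Gadget
filter rows where cost <= 39:
   revenue  cost  channel product
3      654     2   retail  Gadget
2      274    29      web  Gadget
6      752    33      web  Sensor
0      835    34    phone   Panel
9      617    34  partner  Sensor
1      835    39      web   Cable
Reading off the mean of column 'cost', we get 28.5.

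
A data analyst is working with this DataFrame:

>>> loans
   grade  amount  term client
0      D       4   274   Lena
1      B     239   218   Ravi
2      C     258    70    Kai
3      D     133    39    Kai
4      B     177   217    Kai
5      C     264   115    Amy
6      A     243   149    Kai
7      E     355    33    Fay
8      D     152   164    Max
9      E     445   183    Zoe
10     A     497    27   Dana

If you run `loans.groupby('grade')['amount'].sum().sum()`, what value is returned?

2767

group by grade, sum of amount:
grade
A    740
B    416
C    522
D    289
E    800
Name: amount, dtype: int64
So sum() = 2767.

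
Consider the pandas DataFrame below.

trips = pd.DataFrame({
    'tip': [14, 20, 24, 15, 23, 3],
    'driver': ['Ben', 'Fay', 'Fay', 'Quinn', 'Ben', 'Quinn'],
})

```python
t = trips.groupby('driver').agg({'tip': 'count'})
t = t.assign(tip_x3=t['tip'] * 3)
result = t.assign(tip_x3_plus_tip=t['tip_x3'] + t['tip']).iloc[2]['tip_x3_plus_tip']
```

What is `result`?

8

group by driver, count of tip:
        tip
driver     
Ben       2
Fay       2
Quinn     2
add column tip_x3 = t['tip'] * 3:
        tip  tip_x3
driver             
Ben       2       6
Fay       2       6
Quinn     2       6
add column tip_x3_plus_tip = t['tip_x3'] + t['tip']:
        tip  tip_x3  tip_x3_plus_tip
driver                              
Ben       2       6                8
Fay       2       6                8
Quinn     2       6                8
The value at position 2, column 'tip_x3_plus_tip' is 8.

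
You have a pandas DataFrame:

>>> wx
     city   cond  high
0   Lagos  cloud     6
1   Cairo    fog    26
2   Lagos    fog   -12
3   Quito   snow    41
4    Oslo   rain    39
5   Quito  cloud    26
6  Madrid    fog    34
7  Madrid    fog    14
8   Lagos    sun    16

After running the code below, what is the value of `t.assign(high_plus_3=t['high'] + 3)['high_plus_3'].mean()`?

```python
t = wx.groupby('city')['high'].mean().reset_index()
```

group by city, mean of high:
city
Cairo     26.000000
Lagos      3.333333
Madrid    24.000000
Oslo      39.000000
Quito     33.500000
Name: high, dtype: float64
reset_index():
     city       high
0   Cairo  26.000000
1   Lagos   3.333333
2  Madrid  24.000000
3    Oslo  39.000000
4   Quito  33.500000
add column high_plus_3 = t['high'] + 3:
     city       high  high_plus_3
0   Cairo  26.000000    29.000000
1   Lagos   3.333333     6.333333
2  Madrid  24.000000    27.000000
3    Oslo  39.000000    42.000000
4   Quito  33.500000    36.500000
The mean of column 'high_plus_3' is 28.1666666667.

28.1666666667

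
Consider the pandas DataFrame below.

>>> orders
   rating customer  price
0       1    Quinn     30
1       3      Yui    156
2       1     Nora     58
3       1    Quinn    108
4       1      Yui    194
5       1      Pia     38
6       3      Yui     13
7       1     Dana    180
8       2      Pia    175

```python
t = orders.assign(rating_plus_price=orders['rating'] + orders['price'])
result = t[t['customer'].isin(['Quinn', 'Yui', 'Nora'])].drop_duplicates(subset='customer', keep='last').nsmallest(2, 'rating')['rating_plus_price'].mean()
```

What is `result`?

84.0

add column rating_plus_price = orders['rating'] + orders['price']:
   rating customer  price  rating_plus_price
0       1    Quinn     30                 31
1       3      Yui    156                159
2       1     Nora     58                 59
3       1    Quinn    108                109
4       1      Yui    194                195
5       1      Pia     38                 39
6       3      Yui     13                 16
7       1     Dana    180                181
8       2      Pia    175                177
filter rows where customer in ['Quinn', 'Yui', 'Nora']:
   rating customer  price  rating_plus_price
0       1    Quinn     30                 31
1       3      Yui    156                159
2       1     Nora     58                 59
3       1    Quinn    108                109
4       1      Yui    194                195
6       3      Yui     13                 16
drop duplicate customer (keep=last):
   rating customer  price  rating_plus_price
2       1     Nora     58                 59
3       1    Quinn    108                109
6       3      Yui     13                 16
take 2 rows with smallest rating:
   rating customer  price  rating_plus_price
2       1     Nora     58                 59
3       1    Quinn    108                109
Then the mean of column 'rating_plus_price': 84.0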